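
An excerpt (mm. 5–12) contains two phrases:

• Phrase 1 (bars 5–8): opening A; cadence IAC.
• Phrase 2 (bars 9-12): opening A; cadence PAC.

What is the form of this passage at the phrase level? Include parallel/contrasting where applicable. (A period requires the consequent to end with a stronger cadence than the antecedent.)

Phrase 1 ends with an imperfect authentic cadence (weaker) and phrase 2 with a perfect authentic cadence (stronger): antecedent + consequent = a period.
The two phrases open with the same material (A / A), so the period is parallel.

parallel period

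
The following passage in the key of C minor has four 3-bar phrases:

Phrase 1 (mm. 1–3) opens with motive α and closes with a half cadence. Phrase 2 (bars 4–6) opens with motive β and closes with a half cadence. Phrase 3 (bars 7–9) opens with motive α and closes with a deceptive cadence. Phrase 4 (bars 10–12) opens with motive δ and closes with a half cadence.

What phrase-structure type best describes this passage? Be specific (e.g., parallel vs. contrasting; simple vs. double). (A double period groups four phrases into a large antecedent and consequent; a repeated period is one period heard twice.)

Phrase 4 ends with a half cadence, no stronger than phrase 2's half cadence, so the four phrases do not form a double period; nor do phrases 3–4 duplicate 1–2, so it is not a repeated period. With no phrase reaching a conclusive cadence, the passage is a phrase group.

phrase group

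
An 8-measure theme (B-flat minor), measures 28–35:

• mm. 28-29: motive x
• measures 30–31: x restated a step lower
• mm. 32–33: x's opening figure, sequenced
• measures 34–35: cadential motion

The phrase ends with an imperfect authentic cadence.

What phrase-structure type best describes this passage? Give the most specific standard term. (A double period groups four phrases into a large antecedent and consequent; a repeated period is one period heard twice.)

sentence

Basic idea (mm. 28–29) + its repetition (bars 30–31) form the presentation; fragmentation and cadence (mm. 32–35) form the continuation — the 8-bar whole is a sentence.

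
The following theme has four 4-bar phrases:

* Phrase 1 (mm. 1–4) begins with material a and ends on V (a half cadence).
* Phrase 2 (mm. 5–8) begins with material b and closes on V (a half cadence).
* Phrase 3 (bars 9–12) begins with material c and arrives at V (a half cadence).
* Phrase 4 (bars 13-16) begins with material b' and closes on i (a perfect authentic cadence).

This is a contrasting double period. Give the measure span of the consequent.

measures 9–16

In a double period the first pair of phrases (ending half cadence) is the large antecedent and the second pair (ending perfect authentic cadence) is the large consequent; the consequent is measures 9–16.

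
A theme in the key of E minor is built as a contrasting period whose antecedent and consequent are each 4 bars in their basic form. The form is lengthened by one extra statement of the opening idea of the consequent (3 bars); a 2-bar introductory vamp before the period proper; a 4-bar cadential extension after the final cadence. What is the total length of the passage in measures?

17 measures

Basic contrasting period: 4 + 4 = 8 bars.
8 (basic form) + 3 (extra statement) + 2 (introduction) + 4 (cadential extension) = 17.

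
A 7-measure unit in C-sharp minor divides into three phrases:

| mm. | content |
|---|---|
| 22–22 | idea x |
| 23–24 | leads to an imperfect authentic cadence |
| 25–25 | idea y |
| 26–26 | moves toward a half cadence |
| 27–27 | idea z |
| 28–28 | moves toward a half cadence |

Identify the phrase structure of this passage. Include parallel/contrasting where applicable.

The final phrase closes with a half cadence, which is not stronger than the preceding half cadence; the 3 phrases lack an overall antecedent–consequent design and so form a phrase group.

phrase group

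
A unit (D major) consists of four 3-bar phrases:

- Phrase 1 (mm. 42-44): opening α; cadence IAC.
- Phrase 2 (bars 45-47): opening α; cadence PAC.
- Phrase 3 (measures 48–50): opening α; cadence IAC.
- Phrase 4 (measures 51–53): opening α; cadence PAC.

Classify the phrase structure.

repeated period

The cadence pattern IAC–PAC–IAC–PAC is weak–strong twice, and phrases 3–4 restate phrases 1–2: a period heard twice, not a double period (which would end weakly at phrase 2).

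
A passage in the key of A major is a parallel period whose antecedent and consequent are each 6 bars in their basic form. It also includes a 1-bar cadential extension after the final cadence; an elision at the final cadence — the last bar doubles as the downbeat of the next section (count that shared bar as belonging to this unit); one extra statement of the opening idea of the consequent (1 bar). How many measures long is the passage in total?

Basic parallel period: 6 + 6 = 12 bars.
12 (basic form) + 1 (cadential extension) + 1 (extra statement) = 14.
The elision shares a bar with the next section but does not change this unit's count.

14 measures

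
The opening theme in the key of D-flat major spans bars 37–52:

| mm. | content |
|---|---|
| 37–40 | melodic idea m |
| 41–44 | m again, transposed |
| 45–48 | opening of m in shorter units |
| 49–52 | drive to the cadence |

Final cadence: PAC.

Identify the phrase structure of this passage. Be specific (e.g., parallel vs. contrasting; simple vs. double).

Basic idea (bars 37–40) + its repetition (bars 41–44) form the presentation; fragmentation and cadence (mm. 45-52) form the continuation — the 16-bar whole is a sentence.

sentence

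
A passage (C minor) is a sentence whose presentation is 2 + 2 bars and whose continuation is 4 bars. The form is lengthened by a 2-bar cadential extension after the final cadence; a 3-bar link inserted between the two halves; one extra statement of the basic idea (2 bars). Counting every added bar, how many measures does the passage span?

Basic sentence: 2 + 2 + 4 = 8 bars.
8 (basic form) + 2 (cadential extension) + 3 (link) + 2 (extra statement) = 15.

15 measures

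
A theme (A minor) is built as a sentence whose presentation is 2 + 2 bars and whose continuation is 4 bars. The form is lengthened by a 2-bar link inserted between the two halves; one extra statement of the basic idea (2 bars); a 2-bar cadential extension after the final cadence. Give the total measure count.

14 measures

Basic sentence: 2 + 2 + 4 = 8 bars.
8 (basic form) + 2 (link) + 2 (extra statement) + 2 (cadential extension) = 14.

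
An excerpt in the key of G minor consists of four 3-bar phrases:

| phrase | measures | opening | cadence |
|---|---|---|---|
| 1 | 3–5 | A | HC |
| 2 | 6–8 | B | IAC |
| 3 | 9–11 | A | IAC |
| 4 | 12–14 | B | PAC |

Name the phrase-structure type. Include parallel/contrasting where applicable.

parallel double period

Four phrases in two halves: the first half (measures 3–8) ends with an imperfect authentic cadence, the second (mm. 9–14) with a perfect authentic cadence — a large antecedent–consequent pair, i.e. a double period.
Phrase 3 begins with the same material as phrase 1, making it parallel.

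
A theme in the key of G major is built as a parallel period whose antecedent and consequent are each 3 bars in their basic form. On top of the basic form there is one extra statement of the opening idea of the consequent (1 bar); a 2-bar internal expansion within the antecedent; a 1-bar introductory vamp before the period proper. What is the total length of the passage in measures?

10 measures

Basic parallel period: 3 + 3 = 6 bars.
6 (basic form) + 1 (extra statement) + 2 (internal expansion) + 1 (introduction) = 10.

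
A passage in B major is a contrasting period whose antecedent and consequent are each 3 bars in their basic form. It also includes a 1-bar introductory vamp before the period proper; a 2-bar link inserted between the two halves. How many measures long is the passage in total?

Basic contrasting period: 3 + 3 = 6 bars.
6 (basic form) + 1 (introduction) + 2 (link) = 9.

9 measures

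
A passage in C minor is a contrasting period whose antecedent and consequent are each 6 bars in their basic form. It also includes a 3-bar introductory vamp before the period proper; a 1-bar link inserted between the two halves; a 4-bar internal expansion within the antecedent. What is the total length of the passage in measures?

Basic contrasting period: 6 + 6 = 12 bars.
12 (basic form) + 3 (introduction) + 1 (link) + 4 (internal expansion) = 20.

20 measures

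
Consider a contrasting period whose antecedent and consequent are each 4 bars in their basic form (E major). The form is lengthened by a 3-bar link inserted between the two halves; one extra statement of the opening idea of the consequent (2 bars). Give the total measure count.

Basic contrasting period: 4 + 4 = 8 bars.
8 (basic form) + 3 (link) + 2 (extra statement) = 13.

13 measures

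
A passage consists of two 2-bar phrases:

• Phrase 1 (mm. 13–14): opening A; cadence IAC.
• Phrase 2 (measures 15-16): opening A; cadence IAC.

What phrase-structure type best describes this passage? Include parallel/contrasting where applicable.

repeated phrase

Both phrases have the same opening (A) and the same cadence (imperfect authentic cadence): the second is a restatement, not a consequent, so this is a repeated phrase rather than a period.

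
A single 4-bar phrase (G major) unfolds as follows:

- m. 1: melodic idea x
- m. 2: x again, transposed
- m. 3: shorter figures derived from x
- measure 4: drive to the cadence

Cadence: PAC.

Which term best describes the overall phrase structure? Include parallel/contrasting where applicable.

sentence

Basic idea (m. 1) + its repetition (bar 2) form the presentation; fragmentation and cadence (bars 3–4) form the continuation — the 4-bar whole is a sentence.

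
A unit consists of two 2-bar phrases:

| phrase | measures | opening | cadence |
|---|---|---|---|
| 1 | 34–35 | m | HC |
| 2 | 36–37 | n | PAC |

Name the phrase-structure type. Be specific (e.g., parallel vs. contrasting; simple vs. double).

contrasting period

Phrase 1 ends with a half cadence (weaker) and phrase 2 with a perfect authentic cadence (stronger): antecedent + consequent = a period.
The two phrases open with different material (m / n), so the period is contrasting.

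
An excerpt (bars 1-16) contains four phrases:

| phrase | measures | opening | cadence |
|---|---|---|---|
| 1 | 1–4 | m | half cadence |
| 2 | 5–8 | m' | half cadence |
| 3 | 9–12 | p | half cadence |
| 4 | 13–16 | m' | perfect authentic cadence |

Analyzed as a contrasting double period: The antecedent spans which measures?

In a double period the four phrases pair into a large antecedent (phrases 1–2, ending half cadence) and a large consequent (phrases 3–4, ending perfect authentic cadence). The antecedent spans mm. 1–8.

measures 1–8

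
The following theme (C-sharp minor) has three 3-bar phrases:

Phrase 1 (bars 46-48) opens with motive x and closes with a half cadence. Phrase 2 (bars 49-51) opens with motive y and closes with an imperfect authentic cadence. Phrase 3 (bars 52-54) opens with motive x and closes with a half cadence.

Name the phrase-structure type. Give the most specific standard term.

The final phrase closes with a half cadence, which is not stronger than the preceding imperfect authentic cadence; the 3 phrases lack an overall antecedent–consequent design and so form a phrase group.

phrase group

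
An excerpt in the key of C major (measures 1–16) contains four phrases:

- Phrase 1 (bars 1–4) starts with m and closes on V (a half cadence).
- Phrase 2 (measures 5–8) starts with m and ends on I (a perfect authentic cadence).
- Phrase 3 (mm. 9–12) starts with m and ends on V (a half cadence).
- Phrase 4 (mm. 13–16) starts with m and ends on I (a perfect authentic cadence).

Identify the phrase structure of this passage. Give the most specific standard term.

repeated period

The cadence pattern HC–PAC–HC–PAC is weak–strong twice, and phrases 3–4 restate phrases 1–2: a period heard twice, not a double period (which would end weakly at phrase 2).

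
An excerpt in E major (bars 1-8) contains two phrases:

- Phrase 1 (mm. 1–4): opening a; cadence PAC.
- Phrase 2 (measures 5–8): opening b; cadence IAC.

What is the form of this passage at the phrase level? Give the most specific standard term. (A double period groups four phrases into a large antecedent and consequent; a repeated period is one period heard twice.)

The second phrase closes with an imperfect authentic cadence, which is not stronger than the first phrase's perfect authentic cadence; without a weak→strong cadential pair there is no antecedent–consequent relationship, so this is a phrase group rather than a period.

phrase group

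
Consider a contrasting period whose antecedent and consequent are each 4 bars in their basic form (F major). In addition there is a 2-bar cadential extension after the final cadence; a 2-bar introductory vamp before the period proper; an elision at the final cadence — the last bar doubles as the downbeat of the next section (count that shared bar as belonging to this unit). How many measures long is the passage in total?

Basic contrasting period: 4 + 4 = 8 bars.
8 (basic form) + 2 (cadential extension) + 2 (introduction) = 12.
The elision shares a bar with the next section but does not change this unit's count.

12 measures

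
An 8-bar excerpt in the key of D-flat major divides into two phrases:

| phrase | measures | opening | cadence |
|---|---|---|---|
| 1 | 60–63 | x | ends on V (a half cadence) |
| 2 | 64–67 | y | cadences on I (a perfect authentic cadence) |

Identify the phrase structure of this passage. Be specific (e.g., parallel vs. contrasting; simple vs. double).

Phrase 1 ends with a half cadence (weaker) and phrase 2 with a perfect authentic cadence (stronger): antecedent + consequent = a period.
The two phrases open with different material (x / y), so the period is contrasting.

contrasting period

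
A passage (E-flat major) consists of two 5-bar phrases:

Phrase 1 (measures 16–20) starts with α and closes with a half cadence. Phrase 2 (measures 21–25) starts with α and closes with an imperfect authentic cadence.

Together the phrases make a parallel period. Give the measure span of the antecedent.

The phrase ending with the weaker cadence (half cadence) is the antecedent; the one ending more conclusively (imperfect authentic cadence) is the consequent. The antecedent is measures 16–20.

measures 16–20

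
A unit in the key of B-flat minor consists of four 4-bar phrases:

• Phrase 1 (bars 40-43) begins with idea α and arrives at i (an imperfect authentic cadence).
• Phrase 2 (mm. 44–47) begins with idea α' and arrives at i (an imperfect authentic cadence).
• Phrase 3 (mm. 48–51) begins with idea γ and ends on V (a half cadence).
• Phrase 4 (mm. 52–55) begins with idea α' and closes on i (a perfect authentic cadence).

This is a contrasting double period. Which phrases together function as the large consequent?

In a double period the first pair of phrases (ending imperfect authentic cadence) is the large antecedent and the second pair (ending perfect authentic cadence) is the large consequent; the consequent is phrases 3 and 4.

phrases 3 and 4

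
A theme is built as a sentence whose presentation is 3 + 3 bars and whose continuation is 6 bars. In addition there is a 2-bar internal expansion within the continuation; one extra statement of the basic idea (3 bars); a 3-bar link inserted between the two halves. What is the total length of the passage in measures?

Basic sentence: 3 + 3 + 6 = 12 bars.
12 (basic form) + 2 (internal expansion) + 3 (extra statement) + 3 (link) = 20.

20 measures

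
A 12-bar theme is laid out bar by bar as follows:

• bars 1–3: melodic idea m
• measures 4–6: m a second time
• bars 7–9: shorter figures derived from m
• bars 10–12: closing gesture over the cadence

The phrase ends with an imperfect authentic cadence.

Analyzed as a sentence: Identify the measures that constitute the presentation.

measures 1–6

The presentation of a sentence is the basic idea (bars 1-3) plus its repetition (mm. 4–6); the presentation is therefore mm. 1-6.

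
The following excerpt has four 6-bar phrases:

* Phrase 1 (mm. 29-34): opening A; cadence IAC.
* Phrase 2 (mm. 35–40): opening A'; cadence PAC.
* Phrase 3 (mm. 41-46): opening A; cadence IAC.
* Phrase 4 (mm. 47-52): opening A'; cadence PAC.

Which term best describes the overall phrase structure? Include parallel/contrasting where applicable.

repeated period

The cadence pattern IAC–PAC–IAC–PAC is weak–strong twice, and phrases 3–4 restate phrases 1–2: a period heard twice, not a double period (which would end weakly at phrase 2).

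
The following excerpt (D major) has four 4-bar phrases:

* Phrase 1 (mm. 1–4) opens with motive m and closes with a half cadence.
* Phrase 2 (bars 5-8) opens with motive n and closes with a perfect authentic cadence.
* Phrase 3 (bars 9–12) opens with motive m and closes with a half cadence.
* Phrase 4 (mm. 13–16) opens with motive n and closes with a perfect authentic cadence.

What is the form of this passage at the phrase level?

repeated period

The cadence pattern HC–PAC–HC–PAC is weak–strong twice, and phrases 3–4 restate phrases 1–2: a period heard twice, not a double period (which would end weakly at phrase 2).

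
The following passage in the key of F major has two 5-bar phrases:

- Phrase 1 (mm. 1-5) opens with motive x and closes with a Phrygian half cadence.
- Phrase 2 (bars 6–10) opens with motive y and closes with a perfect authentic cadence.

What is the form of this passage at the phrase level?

Phrase 1 ends with a Phrygian half cadence (weaker) and phrase 2 with a perfect authentic cadence (stronger): antecedent + consequent = a period.
The two phrases open with different material (x / y), so the period is contrasting.

contrasting period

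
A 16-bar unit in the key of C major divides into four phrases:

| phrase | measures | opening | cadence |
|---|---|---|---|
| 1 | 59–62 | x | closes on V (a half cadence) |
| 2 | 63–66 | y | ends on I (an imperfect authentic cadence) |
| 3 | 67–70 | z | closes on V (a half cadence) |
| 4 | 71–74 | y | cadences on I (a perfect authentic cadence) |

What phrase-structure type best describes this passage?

Four phrases in two halves: the first half (mm. 59-66) ends with an imperfect authentic cadence, the second (mm. 67–74) with a perfect authentic cadence — a large antecedent–consequent pair, i.e. a double period.
Phrase 3 begins with different material from phrase 1, making it contrasting.

contrasting double period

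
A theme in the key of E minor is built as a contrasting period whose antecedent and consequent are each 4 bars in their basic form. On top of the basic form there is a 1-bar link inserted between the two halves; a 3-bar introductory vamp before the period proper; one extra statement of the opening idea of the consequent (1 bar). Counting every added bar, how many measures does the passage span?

Basic contrasting period: 4 + 4 = 8 bars.
8 (basic form) + 1 (link) + 3 (introduction) + 1 (extra statement) = 13.

13 measures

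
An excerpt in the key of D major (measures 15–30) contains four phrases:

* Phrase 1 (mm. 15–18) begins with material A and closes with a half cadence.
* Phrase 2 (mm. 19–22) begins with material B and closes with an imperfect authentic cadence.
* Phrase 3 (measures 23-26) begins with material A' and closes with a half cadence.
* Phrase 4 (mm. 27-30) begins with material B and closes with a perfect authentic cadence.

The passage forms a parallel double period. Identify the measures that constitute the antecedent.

measures 15–22

In a double period the four phrases pair into a large antecedent (phrases 1–2, ending imperfect authentic cadence) and a large consequent (phrases 3–4, ending perfect authentic cadence). The antecedent spans measures 15–22.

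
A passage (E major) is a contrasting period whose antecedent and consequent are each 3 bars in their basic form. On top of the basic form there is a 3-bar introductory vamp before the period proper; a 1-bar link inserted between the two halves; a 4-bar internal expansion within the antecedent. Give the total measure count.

14 measures

Basic contrasting period: 3 + 3 = 6 bars.
6 (basic form) + 3 (introduction) + 1 (link) + 4 (internal expansion) = 14.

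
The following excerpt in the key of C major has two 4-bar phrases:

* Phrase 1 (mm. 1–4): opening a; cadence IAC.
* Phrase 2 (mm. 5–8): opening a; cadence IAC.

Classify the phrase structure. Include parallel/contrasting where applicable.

Both phrases have the same opening (a) and the same cadence (imperfect authentic cadence): the second is a restatement, not a consequent, so this is a repeated phrase rather than a period.

repeated phrase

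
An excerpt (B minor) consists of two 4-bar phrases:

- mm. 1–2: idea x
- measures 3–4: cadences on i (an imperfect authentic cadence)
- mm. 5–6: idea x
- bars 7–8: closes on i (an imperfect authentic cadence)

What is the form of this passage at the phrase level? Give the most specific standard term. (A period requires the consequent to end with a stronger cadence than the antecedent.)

Both phrases have the same opening (x) and the same cadence (imperfect authentic cadence): the second is a restatement, not a consequent, so this is a repeated phrase rather than a period.

repeated phrase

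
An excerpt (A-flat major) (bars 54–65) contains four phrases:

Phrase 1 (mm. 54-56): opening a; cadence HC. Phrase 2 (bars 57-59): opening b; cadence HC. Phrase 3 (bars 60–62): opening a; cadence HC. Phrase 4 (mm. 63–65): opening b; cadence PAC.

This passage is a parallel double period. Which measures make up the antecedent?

measures 54–59

In a double period the four phrases pair into a large antecedent (phrases 1–2, ending half cadence) and a large consequent (phrases 3–4, ending perfect authentic cadence). The antecedent spans mm. 54–59.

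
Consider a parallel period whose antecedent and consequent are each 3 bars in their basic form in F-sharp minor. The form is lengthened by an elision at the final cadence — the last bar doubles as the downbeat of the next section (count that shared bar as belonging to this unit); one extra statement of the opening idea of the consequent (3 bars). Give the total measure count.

Basic parallel period: 3 + 3 = 6 bars.
6 (basic form) + 3 (extra statement) = 9.
The elision shares a bar with the next section but does not change this unit's count.

9 measures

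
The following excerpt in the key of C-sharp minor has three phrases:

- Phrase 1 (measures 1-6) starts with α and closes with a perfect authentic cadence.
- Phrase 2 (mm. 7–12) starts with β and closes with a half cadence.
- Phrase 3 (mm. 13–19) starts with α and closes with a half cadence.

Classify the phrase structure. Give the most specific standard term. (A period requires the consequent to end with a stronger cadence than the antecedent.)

The final phrase closes with a half cadence, which is not stronger than the preceding half cadence; the 3 phrases lack an overall antecedent–consequent design and so form a phrase group.

phrase group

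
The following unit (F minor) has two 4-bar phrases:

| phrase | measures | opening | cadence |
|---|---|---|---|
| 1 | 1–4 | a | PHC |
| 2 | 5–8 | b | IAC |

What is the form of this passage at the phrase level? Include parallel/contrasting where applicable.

contrasting period

Phrase 1 ends with a Phrygian half cadence (weaker) and phrase 2 with an imperfect authentic cadence (stronger): antecedent + consequent = a period.
The two phrases open with different material (a / b), so the period is contrasting.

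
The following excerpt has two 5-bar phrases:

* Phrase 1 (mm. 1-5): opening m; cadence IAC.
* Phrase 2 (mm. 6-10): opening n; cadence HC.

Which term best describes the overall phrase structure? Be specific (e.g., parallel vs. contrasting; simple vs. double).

phrase group

The second phrase closes with a half cadence, which is not stronger than the first phrase's imperfect authentic cadence; without a weak→strong cadential pair there is no antecedent–consequent relationship, so this is a phrase group rather than a period.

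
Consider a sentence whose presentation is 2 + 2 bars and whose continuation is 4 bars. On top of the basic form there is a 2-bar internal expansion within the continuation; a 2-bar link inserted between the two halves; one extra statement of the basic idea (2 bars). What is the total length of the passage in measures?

Basic sentence: 2 + 2 + 4 = 8 bars.
8 (basic form) + 2 (internal expansion) + 2 (link) + 2 (extra statement) = 14.

14 measures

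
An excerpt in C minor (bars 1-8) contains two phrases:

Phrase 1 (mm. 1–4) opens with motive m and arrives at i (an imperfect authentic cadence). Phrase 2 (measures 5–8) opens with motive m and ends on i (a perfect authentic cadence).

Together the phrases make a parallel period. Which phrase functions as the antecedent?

phrase 1

The phrase ending with the weaker cadence (imperfect authentic cadence) is the antecedent; the one ending more conclusively (perfect authentic cadence) is the consequent. The antecedent is phrase 1.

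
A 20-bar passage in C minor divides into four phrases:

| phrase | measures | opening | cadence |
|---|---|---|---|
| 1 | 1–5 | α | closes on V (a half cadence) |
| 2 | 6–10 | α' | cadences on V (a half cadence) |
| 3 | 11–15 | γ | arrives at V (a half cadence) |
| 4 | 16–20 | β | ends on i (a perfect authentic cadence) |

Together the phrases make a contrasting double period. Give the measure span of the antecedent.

measures 1–10

In a double period the first pair of phrases (ending half cadence) is the large antecedent and the second pair (ending perfect authentic cadence) is the large consequent; the antecedent is measures 1–10.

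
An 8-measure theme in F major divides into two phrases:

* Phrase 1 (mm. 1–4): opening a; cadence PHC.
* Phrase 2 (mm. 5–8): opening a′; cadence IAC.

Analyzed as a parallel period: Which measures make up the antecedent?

The antecedent is the phrase ending with the weaker cadence (Phrygian half cadence, phrase 1) and the consequent the one ending more conclusively (imperfect authentic cadence, phrase 2); the antecedent is bars 1–4.

measures 1–4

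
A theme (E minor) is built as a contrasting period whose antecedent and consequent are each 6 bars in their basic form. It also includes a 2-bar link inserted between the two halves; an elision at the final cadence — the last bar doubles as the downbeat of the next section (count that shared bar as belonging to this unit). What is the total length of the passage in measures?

14 measures

Basic contrasting period: 6 + 6 = 12 bars.
12 (basic form) + 2 (link) = 14.
The elision shares a bar with the next section but does not change this unit's count.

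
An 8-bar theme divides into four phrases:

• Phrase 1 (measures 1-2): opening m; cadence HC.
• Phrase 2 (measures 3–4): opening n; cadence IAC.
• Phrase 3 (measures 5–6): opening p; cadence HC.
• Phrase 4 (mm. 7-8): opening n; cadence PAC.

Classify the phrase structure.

contrasting double period

Four phrases in two halves: the first half (bars 1–4) ends with an imperfect authentic cadence, the second (mm. 5–8) with a perfect authentic cadence — a large antecedent–consequent pair, i.e. a double period.
Phrase 3 begins with different material from phrase 1, making it contrasting.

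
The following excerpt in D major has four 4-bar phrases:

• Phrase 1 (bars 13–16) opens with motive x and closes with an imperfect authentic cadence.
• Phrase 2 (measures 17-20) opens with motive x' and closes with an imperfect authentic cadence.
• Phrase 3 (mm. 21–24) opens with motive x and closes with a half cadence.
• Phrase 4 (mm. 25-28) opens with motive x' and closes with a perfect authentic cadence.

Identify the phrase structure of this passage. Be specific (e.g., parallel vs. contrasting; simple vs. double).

parallel double period

Four phrases in two halves: the first half (mm. 13–20) ends with an imperfect authentic cadence, the second (bars 21–28) with a perfect authentic cadence — a large antecedent–consequent pair, i.e. a double period.
Phrase 3 begins with the same material as phrase 1, making it parallel.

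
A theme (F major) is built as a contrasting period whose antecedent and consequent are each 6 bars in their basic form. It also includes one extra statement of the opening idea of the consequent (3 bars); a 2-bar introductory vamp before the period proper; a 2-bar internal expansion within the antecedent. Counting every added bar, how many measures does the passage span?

Basic contrasting period: 6 + 6 = 12 bars.
12 (basic form) + 3 (extra statement) + 2 (introduction) + 2 (internal expansion) = 19.

19 measures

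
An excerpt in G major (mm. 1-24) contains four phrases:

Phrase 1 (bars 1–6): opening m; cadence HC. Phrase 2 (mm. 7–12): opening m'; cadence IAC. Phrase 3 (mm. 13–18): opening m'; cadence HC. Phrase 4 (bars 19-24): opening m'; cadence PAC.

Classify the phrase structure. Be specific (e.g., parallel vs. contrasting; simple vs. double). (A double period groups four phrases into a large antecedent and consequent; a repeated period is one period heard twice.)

parallel double period

Four phrases in two halves: the first half (measures 1–12) ends with an imperfect authentic cadence, the second (measures 13-24) with a perfect authentic cadence — a large antecedent–consequent pair, i.e. a double period.
Phrase 3 begins with the same material as phrase 1, making it parallel.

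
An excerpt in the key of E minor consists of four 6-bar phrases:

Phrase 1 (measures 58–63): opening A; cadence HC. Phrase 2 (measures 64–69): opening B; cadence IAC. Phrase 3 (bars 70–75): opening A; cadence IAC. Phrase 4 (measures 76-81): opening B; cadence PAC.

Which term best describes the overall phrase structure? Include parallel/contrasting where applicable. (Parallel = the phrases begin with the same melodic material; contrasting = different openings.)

parallel double period

Four phrases in two halves: the first half (measures 58–69) ends with an imperfect authentic cadence, the second (bars 70-81) with a perfect authentic cadence — a large antecedent–consequent pair, i.e. a double period.
Phrase 3 begins with the same material as phrase 1, making it parallel.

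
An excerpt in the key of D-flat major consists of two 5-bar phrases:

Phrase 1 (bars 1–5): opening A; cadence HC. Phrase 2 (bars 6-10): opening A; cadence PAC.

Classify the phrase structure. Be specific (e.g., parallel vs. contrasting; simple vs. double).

Phrase 1 ends with a half cadence (weaker) and phrase 2 with a perfect authentic cadence (stronger): antecedent + consequent = a period.
The two phrases open with the same material (A / A), so the period is parallel.

parallel period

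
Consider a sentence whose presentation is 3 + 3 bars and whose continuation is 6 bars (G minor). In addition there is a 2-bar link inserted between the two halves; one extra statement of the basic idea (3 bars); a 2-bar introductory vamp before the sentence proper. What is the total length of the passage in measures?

19 measures

Basic sentence: 3 + 3 + 6 = 12 bars.
12 (basic form) + 2 (link) + 3 (extra statement) + 2 (introduction) = 19.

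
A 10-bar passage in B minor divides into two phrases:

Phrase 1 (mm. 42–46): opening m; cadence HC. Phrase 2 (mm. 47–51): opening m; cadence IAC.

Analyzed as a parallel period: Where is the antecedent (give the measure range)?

The antecedent is the phrase ending with the weaker cadence (half cadence, phrase 1) and the consequent the one ending more conclusively (imperfect authentic cadence, phrase 2); the antecedent is measures 42–46.

measures 42–46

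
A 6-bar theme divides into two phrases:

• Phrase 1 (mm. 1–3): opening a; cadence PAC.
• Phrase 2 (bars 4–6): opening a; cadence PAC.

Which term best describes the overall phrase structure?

repeated phrase

Both phrases have the same opening (a) and the same cadence (perfect authentic cadence): the second is a restatement, not a consequent, so this is a repeated phrase rather than a period.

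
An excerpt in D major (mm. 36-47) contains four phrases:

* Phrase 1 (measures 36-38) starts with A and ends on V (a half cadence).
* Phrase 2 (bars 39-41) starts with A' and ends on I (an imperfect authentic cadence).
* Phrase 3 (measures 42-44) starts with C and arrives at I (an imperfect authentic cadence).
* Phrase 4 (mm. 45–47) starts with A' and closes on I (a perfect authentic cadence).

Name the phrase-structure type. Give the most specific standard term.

Four phrases in two halves: the first half (bars 36-41) ends with an imperfect authentic cadence, the second (mm. 42–47) with a perfect authentic cadence — a large antecedent–consequent pair, i.e. a double period.
Phrase 3 begins with different material from phrase 1, making it contrasting.

contrasting double period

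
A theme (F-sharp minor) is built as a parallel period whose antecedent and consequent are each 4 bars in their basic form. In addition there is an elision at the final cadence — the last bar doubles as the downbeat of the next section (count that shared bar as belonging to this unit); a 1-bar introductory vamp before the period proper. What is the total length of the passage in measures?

9 measures

Basic parallel period: 4 + 4 = 8 bars.
8 (basic form) + 1 (introduction) = 9.
The elision shares a bar with the next section but does not change this unit's count.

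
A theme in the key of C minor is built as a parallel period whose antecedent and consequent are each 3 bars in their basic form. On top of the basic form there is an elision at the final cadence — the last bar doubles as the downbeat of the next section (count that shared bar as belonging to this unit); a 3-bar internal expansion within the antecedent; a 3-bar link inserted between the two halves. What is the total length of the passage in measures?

Basic parallel period: 3 + 3 = 6 bars.
6 (basic form) + 3 (internal expansion) + 3 (link) = 12.
The elision shares a bar with the next section but does not change this unit's count.

12 measures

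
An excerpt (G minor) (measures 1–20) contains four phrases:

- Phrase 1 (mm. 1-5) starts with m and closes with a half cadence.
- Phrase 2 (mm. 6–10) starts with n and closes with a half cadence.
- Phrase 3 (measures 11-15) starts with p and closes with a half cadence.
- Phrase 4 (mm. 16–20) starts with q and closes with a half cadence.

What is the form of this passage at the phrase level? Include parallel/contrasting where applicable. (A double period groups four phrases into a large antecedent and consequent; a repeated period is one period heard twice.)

Phrase 4 ends with a half cadence, no stronger than phrase 2's half cadence, so the four phrases do not form a double period; nor do phrases 3–4 duplicate 1–2, so it is not a repeated period. With no phrase reaching a conclusive cadence, the passage is a phrase group.

phrase group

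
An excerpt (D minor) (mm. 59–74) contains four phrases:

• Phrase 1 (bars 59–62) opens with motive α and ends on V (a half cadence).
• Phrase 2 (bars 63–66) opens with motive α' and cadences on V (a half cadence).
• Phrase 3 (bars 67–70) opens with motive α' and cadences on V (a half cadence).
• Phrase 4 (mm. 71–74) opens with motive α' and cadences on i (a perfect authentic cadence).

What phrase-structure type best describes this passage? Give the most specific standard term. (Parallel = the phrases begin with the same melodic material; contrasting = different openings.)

parallel double period

Four phrases in two halves: the first half (mm. 59–66) ends with a half cadence, the second (measures 67-74) with a perfect authentic cadence — a large antecedent–consequent pair, i.e. a double period.
Phrase 3 begins with the same material as phrase 1, making it parallel.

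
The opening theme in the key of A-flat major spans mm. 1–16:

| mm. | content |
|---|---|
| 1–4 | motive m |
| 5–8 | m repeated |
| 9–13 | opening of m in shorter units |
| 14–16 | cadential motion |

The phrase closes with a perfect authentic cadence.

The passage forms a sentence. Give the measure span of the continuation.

measures 9–16

After the presentation (bars 1–8), the continuation covers the fragmentation through the cadence: bars 9–16.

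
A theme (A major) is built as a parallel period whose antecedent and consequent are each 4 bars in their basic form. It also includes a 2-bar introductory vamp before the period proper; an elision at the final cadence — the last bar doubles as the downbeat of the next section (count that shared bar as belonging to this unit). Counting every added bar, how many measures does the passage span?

Basic parallel period: 4 + 4 = 8 bars.
8 (basic form) + 2 (introduction) = 10.
The elision shares a bar with the next section but does not change this unit's count.

10 measures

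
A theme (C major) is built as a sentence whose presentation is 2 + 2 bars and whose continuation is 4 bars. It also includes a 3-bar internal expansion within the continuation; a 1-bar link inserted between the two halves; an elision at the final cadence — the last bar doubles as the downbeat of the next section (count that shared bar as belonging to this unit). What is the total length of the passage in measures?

Basic sentence: 2 + 2 + 4 = 8 bars.
8 (basic form) + 3 (internal expansion) + 1 (link) = 12.
The elision shares a bar with the next section but does not change this unit's count.

12 measures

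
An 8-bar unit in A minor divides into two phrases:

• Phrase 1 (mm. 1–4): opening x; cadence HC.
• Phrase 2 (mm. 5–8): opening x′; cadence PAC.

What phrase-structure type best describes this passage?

Phrase 1 ends with a half cadence (weaker) and phrase 2 with a perfect authentic cadence (stronger): antecedent + consequent = a period.
The two phrases open with the same material (x / x′), so the period is parallel.

parallel period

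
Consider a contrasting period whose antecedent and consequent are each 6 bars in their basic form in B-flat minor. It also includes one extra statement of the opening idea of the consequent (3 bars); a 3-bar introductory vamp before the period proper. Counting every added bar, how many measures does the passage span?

Basic contrasting period: 6 + 6 = 12 bars.
12 (basic form) + 3 (extra statement) + 3 (introduction) = 18.

18 measures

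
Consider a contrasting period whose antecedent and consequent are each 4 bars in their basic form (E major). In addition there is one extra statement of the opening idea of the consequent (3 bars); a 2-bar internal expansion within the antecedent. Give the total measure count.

13 measures

Basic contrasting period: 4 + 4 = 8 bars.
8 (basic form) + 3 (extra statement) + 2 (internal expansion) = 13.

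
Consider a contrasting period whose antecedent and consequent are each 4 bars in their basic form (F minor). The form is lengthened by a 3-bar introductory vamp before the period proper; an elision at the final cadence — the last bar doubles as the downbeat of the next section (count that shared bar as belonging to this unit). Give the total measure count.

Basic contrasting period: 4 + 4 = 8 bars.
8 (basic form) + 3 (introduction) = 11.
The elision shares a bar with the next section but does not change this unit's count.

11 measures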